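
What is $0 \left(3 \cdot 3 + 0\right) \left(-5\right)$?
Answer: $0$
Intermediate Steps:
$0 \left(3 \cdot 3 + 0\right) \left(-5\right) = 0 \left(9 + 0\right) \left(-5\right) = 0 \cdot 9 \left(-5\right) = 0 \left(-5\right) = 0$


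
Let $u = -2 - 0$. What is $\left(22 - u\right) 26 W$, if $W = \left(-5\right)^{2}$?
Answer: $15600$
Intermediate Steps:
$u = -2$ ($u = -2 + 0 = -2$)
$W = 25$
$\left(22 - u\right) 26 W = \left(22 - -2\right) 26 \cdot 25 = \left(22 + 2\right) 26 \cdot 25 = 24 \cdot 26 \cdot 25 = 624 \cdot 25 = 15600$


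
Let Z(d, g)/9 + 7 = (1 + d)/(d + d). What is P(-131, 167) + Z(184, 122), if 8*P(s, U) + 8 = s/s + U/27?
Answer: -582025/9936 ≈ -58.577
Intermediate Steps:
Z(d, g) = -63 + 9*(1 + d)/(2*d) (Z(d, g) = -63 + 9*((1 + d)/(d + d)) = -63 + 9*((1 + d)/((2*d))) = -63 + 9*((1 + d)*(1/(2*d))) = -63 + 9*((1 + d)/(2*d)) = -63 + 9*(1 + d)/(2*d))
P(s, U) = -7/8 + U/216 (P(s, U) = -1 + (s/s + U/27)/8 = -1 + (1 + U*(1/27))/8 = -1 + (1 + U/27)/8 = -1 + (⅛ + U/216) = -7/8 + U/216)
P(-131, 167) + Z(184, 122) = (-7/8 + (1/216)*167) + (9/2)*(1 - 13*184)/184 = (-7/8 + 167/216) + (9/2)*(1/184)*(1 - 2392) = -11/108 + (9/2)*(1/184)*(-2391) = -11/108 - 21519/368 = -582025/9936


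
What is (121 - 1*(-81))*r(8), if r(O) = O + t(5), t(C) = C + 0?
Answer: 2626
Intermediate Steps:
t(C) = C
r(O) = 5 + O (r(O) = O + 5 = 5 + O)
(121 - 1*(-81))*r(8) = (121 - 1*(-81))*(5 + 8) = (121 + 81)*13 = 202*13 = 2626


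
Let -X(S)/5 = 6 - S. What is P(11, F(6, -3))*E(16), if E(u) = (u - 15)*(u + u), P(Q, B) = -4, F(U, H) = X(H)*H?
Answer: -128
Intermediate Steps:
X(S) = -30 + 5*S (X(S) = -5*(6 - S) = -30 + 5*S)
F(U, H) = H*(-30 + 5*H) (F(U, H) = (-30 + 5*H)*H = H*(-30 + 5*H))
E(u) = 2*u*(-15 + u) (E(u) = (-15 + u)*(2*u) = 2*u*(-15 + u))
P(11, F(6, -3))*E(16) = -8*16*(-15 + 16) = -8*16 = -4*32 = -128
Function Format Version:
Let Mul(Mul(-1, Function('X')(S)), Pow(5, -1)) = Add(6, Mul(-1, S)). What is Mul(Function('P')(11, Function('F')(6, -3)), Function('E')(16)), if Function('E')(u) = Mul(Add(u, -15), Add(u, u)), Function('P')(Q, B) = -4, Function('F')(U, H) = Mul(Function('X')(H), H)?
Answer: -128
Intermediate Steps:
Function('X')(S) = Add(-30, Mul(5, S)) (Function('X')(S) = Mul(-5, Add(6, Mul(-1, S))) = Add(-30, Mul(5, S)))
Function('F')(U, H) = Mul(H, Add(-30, Mul(5, H))) (Function('F')(U, H) = Mul(Add(-30, Mul(5, H)), H) = Mul(H, Add(-30, Mul(5, H))))
Function('E')(u) = Mul(2, u, Add(-15, u)) (Function('E')(u) = Mul(Add(-15, u), Mul(2, u)) = Mul(2, u, Add(-15, u)))
Mul(Function('P')(11, Function('F')(6, -3)), Function('E')(16)) = Mul(-4, Mul(2, 16, Add(-15, 16))) = Mul(-4, Mul(2, 16, 1)) = Mul(-4, 32) = -128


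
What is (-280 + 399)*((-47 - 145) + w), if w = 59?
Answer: -15827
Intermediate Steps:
(-280 + 399)*((-47 - 145) + w) = (-280 + 399)*((-47 - 145) + 59) = 119*(-192 + 59) = 119*(-133) = -15827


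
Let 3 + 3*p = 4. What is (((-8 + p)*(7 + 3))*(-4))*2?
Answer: 1840/3 ≈ 613.33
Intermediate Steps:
p = ⅓ (p = -1 + (⅓)*4 = -1 + 4/3 = ⅓ ≈ 0.33333)
(((-8 + p)*(7 + 3))*(-4))*2 = (((-8 + ⅓)*(7 + 3))*(-4))*2 = (-23/3*10*(-4))*2 = -230/3*(-4)*2 = (920/3)*2 = 1840/3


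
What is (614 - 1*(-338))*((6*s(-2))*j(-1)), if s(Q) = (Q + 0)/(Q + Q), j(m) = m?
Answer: -2856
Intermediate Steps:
s(Q) = ½ (s(Q) = Q/((2*Q)) = Q*(1/(2*Q)) = ½)
(614 - 1*(-338))*((6*s(-2))*j(-1)) = (614 - 1*(-338))*((6*(½))*(-1)) = (614 + 338)*(3*(-1)) = 952*(-3) = -2856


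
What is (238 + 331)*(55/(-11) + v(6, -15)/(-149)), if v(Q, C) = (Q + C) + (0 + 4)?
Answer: -421060/149 ≈ -2825.9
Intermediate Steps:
v(Q, C) = 4 + C + Q (v(Q, C) = (C + Q) + 4 = 4 + C + Q)
(238 + 331)*(55/(-11) + v(6, -15)/(-149)) = (238 + 331)*(55/(-11) + (4 - 15 + 6)/(-149)) = 569*(55*(-1/11) - 5*(-1/149)) = 569*(-5 + 5/149) = 569*(-740/149) = -421060/149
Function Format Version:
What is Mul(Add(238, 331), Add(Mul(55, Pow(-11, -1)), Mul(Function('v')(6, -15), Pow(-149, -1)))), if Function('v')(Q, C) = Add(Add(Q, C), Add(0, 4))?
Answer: Rational(-421060, 149) ≈ -2825.9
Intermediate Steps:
Function('v')(Q, C) = Add(4, C, Q) (Function('v')(Q, C) = Add(Add(C, Q), 4) = Add(4, C, Q))
Mul(Add(238, 331), Add(Mul(55, Pow(-11, -1)), Mul(Function('v')(6, -15), Pow(-149, -1)))) = Mul(Add(238, 331), Add(Mul(55, Pow(-11, -1)), Mul(Add(4, -15, 6), Pow(-149, -1)))) = Mul(569, Add(Mul(55, Rational(-1, 11)), Mul(-5, Rational(-1, 149)))) = Mul(569, Add(-5, Rational(5, 149))) = Mul(569, Rational(-740, 149)) = Rational(-421060, 149)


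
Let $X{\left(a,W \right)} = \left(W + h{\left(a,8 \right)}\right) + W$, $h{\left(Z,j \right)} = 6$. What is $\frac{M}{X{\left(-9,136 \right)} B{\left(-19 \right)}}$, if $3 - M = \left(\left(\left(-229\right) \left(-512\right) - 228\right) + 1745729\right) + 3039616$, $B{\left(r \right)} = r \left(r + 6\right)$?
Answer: $- \frac{2451181}{34333} \approx -71.394$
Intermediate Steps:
$B{\left(r \right)} = r \left(6 + r\right)$
$M = -4902362$ ($M = 3 - \left(\left(\left(\left(-229\right) \left(-512\right) - 228\right) + 1745729\right) + 3039616\right) = 3 - \left(\left(\left(117248 - 228\right) + 1745729\right) + 3039616\right) = 3 - \left(\left(117020 + 1745729\right) + 3039616\right) = 3 - \left(1862749 + 3039616\right) = 3 - 4902365 = -4902362$)
$X{\left(a,W \right)} = 6 + 2 W$ ($X{\left(a,W \right)} = \left(W + 6\right) + W = \left(6 + W\right) + W = 6 + 2 W$)
$\frac{M}{X{\left(-9,136 \right)} B{\left(-19 \right)}} = - \frac{4902362}{\left(6 + 2 \cdot 136\right) \left(- 19 \left(6 - 19\right)\right)} = - \frac{4902362}{\left(6 + 272\right) \left(\left(-19\right) \left(-13\right)\right)} = - \frac{4902362}{278 \cdot 247} = - \frac{4902362}{68666} = \left(-4902362\right) \frac{1}{68666} = - \frac{2451181}{34333}$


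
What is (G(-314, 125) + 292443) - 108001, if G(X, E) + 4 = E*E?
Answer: 200063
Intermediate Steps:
G(X, E) = -4 + E**2 (G(X, E) = -4 + E*E = -4 + E**2)
(G(-314, 125) + 292443) - 108001 = ((-4 + 125**2) + 292443) - 108001 = ((-4 + 15625) + 292443) - 108001 = (15621 + 292443) - 108001 = 308064 - 108001 = 200063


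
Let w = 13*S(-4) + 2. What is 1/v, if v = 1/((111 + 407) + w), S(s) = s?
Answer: 468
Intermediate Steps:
w = -50 (w = 13*(-4) + 2 = -52 + 2 = -50)
v = 1/468 (v = 1/((111 + 407) - 50) = 1/(518 - 50) = 1/468 ≈ 0.0021368)
1/v = 1/(1/468) = 468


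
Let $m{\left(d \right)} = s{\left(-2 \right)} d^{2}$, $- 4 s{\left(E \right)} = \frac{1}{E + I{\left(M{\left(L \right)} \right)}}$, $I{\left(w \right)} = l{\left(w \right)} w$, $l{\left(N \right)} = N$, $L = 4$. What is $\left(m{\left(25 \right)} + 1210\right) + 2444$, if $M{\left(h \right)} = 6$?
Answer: $\frac{496319}{136} \approx 3649.4$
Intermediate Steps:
$I{\left(w \right)} = w^{2}$ ($I{\left(w \right)} = w w = w^{2}$)
$s{\left(E \right)} = - \frac{1}{4 \left(36 + E\right)}$ ($s{\left(E \right)} = - \frac{1}{4 \left(E + 6^{2}\right)} = - \frac{1}{4 \left(E + 36\right)} = - \frac{1}{4 \left(36 + E\right)}$)
$m{\left(d \right)} = - \frac{d^{2}}{136}$ ($m{\left(d \right)} = - \frac{1}{144 + 4 \left(-2\right)} d^{2} = - \frac{1}{144 - 8} d^{2} = - \frac{1}{136} d^{2} = \left(-1\right) \frac{1}{136} d^{2} = - \frac{d^{2}}{136}$)
$\left(m{\left(25 \right)} + 1210\right) + 2444 = \left(- \frac{25^{2}}{136} + 1210\right) + 2444 = \left(\left(- \frac{1}{136}\right) 625 + 1210\right) + 2444 = \left(- \frac{625}{136} + 1210\right) + 2444 = \frac{163935}{136} + 2444 = \frac{496319}{136}$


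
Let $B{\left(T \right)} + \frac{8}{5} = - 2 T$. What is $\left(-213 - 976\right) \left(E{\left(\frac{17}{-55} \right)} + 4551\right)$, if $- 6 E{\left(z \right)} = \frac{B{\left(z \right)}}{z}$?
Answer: $- \frac{91978662}{17} \approx -5.4105 \cdot 10^{6}$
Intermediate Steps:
$B{\left(T \right)} = - \frac{8}{5} - 2 T$
$E{\left(z \right)} = - \frac{- \frac{8}{5} - 2 z}{6 z}$ ($E{\left(z \right)} = - \frac{\left(- \frac{8}{5} - 2 z\right) \frac{1}{z}}{6} = - \frac{\frac{1}{z} \left(- \frac{8}{5} - 2 z\right)}{6} = - \frac{- \frac{8}{5} - 2 z}{6 z}$)
$\left(-213 - 976\right) \left(E{\left(\frac{17}{-55} \right)} + 4551\right) = \left(-213 - 976\right) \left(\frac{4 + 5 \frac{17}{-55}}{15 \frac{17}{-55}} + 4551\right) = - 1189 \left(\frac{4 + 5 \cdot 17 \left(- \frac{1}{55}\right)}{15 \cdot 17 \left(- \frac{1}{55}\right)} + 4551\right) = - 1189 \left(\frac{4 + 5 \left(- \frac{17}{55}\right)}{15 \left(- \frac{17}{55}\right)} + 4551\right) = - 1189 \left(\frac{1}{15} \left(- \frac{55}{17}\right) \left(4 - \frac{17}{11}\right) + 4551\right) = - 1189 \left(\frac{1}{15} \left(- \frac{55}{17}\right) \frac{27}{11} + 4551\right) = - 1189 \left(- \frac{9}{17} + 4551\right) = \left(-1189\right) \frac{77358}{17} = - \frac{91978662}{17}$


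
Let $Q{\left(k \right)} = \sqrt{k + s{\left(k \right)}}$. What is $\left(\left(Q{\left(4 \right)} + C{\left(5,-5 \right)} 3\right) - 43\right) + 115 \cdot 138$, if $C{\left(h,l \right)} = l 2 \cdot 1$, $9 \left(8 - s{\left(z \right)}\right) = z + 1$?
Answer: $15797 + \frac{\sqrt{103}}{3} \approx 15800.0$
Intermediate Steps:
$s{\left(z \right)} = \frac{71}{9} - \frac{z}{9}$ ($s{\left(z \right)} = 8 - \frac{z + 1}{9} = 8 - \frac{1 + z}{9} = 8 - \left(\frac{1}{9} + \frac{z}{9}\right) = \frac{71}{9} - \frac{z}{9}$)
$C{\left(h,l \right)} = 2 l$ ($C{\left(h,l \right)} = 2 l 1 = 2 l$)
$Q{\left(k \right)} = \sqrt{\frac{71}{9} + \frac{8 k}{9}}$ ($Q{\left(k \right)} = \sqrt{k - \left(- \frac{71}{9} + \frac{k}{9}\right)} = \sqrt{\frac{71}{9} + \frac{8 k}{9}}$)
$\left(\left(Q{\left(4 \right)} + C{\left(5,-5 \right)} 3\right) - 43\right) + 115 \cdot 138 = \left(\left(\frac{\sqrt{71 + 8 \cdot 4}}{3} + 2 \left(-5\right) 3\right) - 43\right) + 115 \cdot 138 = \left(\left(\frac{\sqrt{71 + 32}}{3} - 30\right) - 43\right) + 15870 = \left(\left(\frac{\sqrt{103}}{3} - 30\right) - 43\right) + 15870 = \left(\left(-30 + \frac{\sqrt{103}}{3}\right) - 43\right) + 15870 = \left(-73 + \frac{\sqrt{103}}{3}\right) + 15870 = 15797 + \frac{\sqrt{103}}{3}$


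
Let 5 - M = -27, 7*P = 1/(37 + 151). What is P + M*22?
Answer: 926465/1316 ≈ 704.00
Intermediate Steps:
P = 1/1316 (P = 1/(7*(37 + 151)) = (⅐)/188 = (⅐)*(1/188) = 1/1316 ≈ 0.00075988)
M = 32 (M = 5 - 1*(-27) = 5 + 27 = 32)
P + M*22 = 1/1316 + 32*22 = 1/1316 + 704 = 926465/1316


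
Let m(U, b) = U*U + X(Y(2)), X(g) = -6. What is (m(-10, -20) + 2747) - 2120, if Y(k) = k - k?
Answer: 721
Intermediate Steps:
Y(k) = 0
m(U, b) = -6 + U² (m(U, b) = U*U - 6 = U² - 6 = -6 + U²)
(m(-10, -20) + 2747) - 2120 = ((-6 + (-10)²) + 2747) - 2120 = ((-6 + 100) + 2747) - 2120 = (94 + 2747) - 2120 = 2841 - 2120 = 721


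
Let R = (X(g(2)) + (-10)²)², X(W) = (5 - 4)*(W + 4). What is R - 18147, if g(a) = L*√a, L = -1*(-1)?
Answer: -7329 + 208*√2 ≈ -7034.8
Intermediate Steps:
L = 1
g(a) = √a (g(a) = 1*√a = √a)
X(W) = 4 + W (X(W) = 1*(4 + W) = 4 + W)
R = (104 + √2)² (R = ((4 + √2) + (-10)²)² = ((4 + √2) + 100)² = (104 + √2)² ≈ 11112.)
R - 18147 = (104 + √2)² - 18147 = -18147 + (104 + √2)²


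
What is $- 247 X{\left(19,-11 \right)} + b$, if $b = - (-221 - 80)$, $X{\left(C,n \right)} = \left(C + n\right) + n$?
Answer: $1042$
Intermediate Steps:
$X{\left(C,n \right)} = C + 2 n$
$b = 301$ ($b = \left(-1\right) \left(-301\right) = 301$)
$- 247 X{\left(19,-11 \right)} + b = - 247 \left(19 + 2 \left(-11\right)\right) + 301 = - 247 \left(19 - 22\right) + 301 = \left(-247\right) \left(-3\right) + 301 = 741 + 301 = 1042$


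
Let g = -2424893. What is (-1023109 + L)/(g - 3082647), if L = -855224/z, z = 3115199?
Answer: 637437797783/3431416620092 ≈ 0.18577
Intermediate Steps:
L = -855224/3115199 ≈ -0.27453
(-1023109 + L)/(g - 3082647) = (-1023109 - 855224/3115199)/(-2424893 - 3082647) = -3187188988915/3115199/(-5507540) = -3187188988915/3115199*(-1/5507540) = 637437797783/3431416620092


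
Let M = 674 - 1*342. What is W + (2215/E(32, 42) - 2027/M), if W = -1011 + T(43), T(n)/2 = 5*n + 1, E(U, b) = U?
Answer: -1370195/2656 ≈ -515.89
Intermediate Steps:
M = 332 (M = 674 - 342 = 332)
T(n) = 2 + 10*n (T(n) = 2*(5*n + 1) = 2*(1 + 5*n) = 2 + 10*n)
W = -579 (W = -1011 + (2 + 10*43) = -1011 + (2 + 430) = -1011 + 432 = -579)
W + (2215/E(32, 42) - 2027/M) = -579 + (2215/32 - 2027/332) = -579 + 167629/2656 = -1370195/2656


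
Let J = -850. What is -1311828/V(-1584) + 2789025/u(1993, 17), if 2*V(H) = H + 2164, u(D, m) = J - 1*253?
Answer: -1127881767/159935 ≈ -7052.1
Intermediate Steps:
u(D, m) = -1103 (u(D, m) = -850 - 1*253 = -850 - 253 = -1103)
V(H) = 1082 + H/2 (V(H) = (H + 2164)/2 = (2164 + H)/2 = 1082 + H/2)
-1311828/V(-1584) + 2789025/u(1993, 17) = -1311828/(1082 + (½)*(-1584)) + 2789025/(-1103) = -1311828/(1082 - 792) + 2789025*(-1/1103) = -1311828/290 - 2789025/1103 = -1311828*1/290 - 2789025/1103 = -655914/145 - 2789025/1103 = -1127881767/159935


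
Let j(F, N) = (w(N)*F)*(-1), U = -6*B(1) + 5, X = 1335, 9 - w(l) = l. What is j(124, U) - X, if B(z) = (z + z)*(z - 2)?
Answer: -343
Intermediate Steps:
w(l) = 9 - l
B(z) = 2*z*(-2 + z) (B(z) = (2*z)*(-2 + z) = 2*z*(-2 + z))
U = 17 (U = -12*(-2 + 1) + 5 = -12*(-1) + 5 = -6*(-2) + 5 = 12 + 5 = 17)
j(F, N) = -F*(9 - N) (j(F, N) = ((9 - N)*F)*(-1) = (F*(9 - N))*(-1) = -F*(9 - N))
j(124, U) - X = 124*(-9 + 17) - 1*1335 = 124*8 - 1335 = 992 - 1335 = -343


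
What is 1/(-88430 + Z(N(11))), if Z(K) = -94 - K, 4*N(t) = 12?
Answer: -1/88527 ≈ -1.1296e-5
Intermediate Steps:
N(t) = 3 (N(t) = (1/4)*12 = 3)
1/(-88430 + Z(N(11))) = 1/(-88430 + (-94 - 1*3)) = 1/(-88430 + (-94 - 3)) = 1/(-88430 - 97) = 1/(-88527) = -1/88527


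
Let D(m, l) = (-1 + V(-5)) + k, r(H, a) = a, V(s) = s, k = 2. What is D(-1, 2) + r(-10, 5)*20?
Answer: 96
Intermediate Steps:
D(m, l) = -4 (D(m, l) = (-1 - 5) + 2 = -6 + 2 = -4)
D(-1, 2) + r(-10, 5)*20 = -4 + 5*20 = -4 + 100 = 96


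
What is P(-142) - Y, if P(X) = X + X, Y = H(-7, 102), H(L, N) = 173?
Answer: -457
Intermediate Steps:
Y = 173
P(X) = 2*X
P(-142) - Y = 2*(-142) - 1*173 = -284 - 173 = -457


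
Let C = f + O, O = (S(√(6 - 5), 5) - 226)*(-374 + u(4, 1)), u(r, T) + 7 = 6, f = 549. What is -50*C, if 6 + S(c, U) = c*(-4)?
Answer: -4452450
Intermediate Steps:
S(c, U) = -6 - 4*c (S(c, U) = -6 + c*(-4) = -6 - 4*c)
u(r, T) = -1 (u(r, T) = -7 + 6 = -1)
O = 88500 (O = ((-6 - 4*√(6 - 5)) - 226)*(-374 - 1) = ((-6 - 4*√1) - 226)*(-375) = ((-6 - 4*1) - 226)*(-375) = ((-6 - 4) - 226)*(-375) = (-10 - 226)*(-375) = -236*(-375) = 88500)
C = 89049 (C = 549 + 88500 = 89049)
-50*C = -50*89049 = -4452450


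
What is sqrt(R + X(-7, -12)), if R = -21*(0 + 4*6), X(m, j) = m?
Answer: I*sqrt(511) ≈ 22.605*I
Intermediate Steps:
R = -504 (R = -21*(0 + 24) = -21*24 = -504)
sqrt(R + X(-7, -12)) = sqrt(-504 - 7) = sqrt(-511) = I*sqrt(511)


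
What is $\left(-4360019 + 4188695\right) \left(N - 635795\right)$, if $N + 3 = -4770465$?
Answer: $926222602212$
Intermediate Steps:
$N = -4770468$ ($N = -3 - 4770465 = -4770468$)
$\left(-4360019 + 4188695\right) \left(N - 635795\right) = \left(-4360019 + 4188695\right) \left(-4770468 - 635795\right) = \left(-171324\right) \left(-5406263\right) = 926222602212$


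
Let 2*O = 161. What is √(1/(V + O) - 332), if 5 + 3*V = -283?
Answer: I*√319114/31 ≈ 18.223*I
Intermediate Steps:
V = -96 (V = -5/3 + (⅓)*(-283) = -5/3 - 283/3 = -96)
O = 161/2 (O = (½)*161 = 161/2 ≈ 80.500)
√(1/(V + O) - 332) = √(1/(-96 + 161/2) - 332) = √(1/(-31/2) - 332) = √(-2/31 - 332) = √(-10294/31) = I*√319114/31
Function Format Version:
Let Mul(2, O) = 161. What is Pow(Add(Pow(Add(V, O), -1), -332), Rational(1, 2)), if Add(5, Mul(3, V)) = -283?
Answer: Mul(Rational(1, 31), I, Pow(319114, Rational(1, 2))) ≈ Mul(18.223, I)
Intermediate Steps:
V = -96 (V = Add(Rational(-5, 3), Mul(Rational(1, 3), -283)) = Add(Rational(-5, 3), Rational(-283, 3)) = -96)
O = Rational(161, 2) (O = Mul(Rational(1, 2), 161) = Rational(161, 2) ≈ 80.500)
Pow(Add(Pow(Add(V, O), -1), -332), Rational(1, 2)) = Pow(Add(Pow(Add(-96, Rational(161, 2)), -1), -332), Rational(1, 2)) = Pow(Add(Pow(Rational(-31, 2), -1), -332), Rational(1, 2)) = Pow(Add(Rational(-2, 31), -332), Rational(1, 2)) = Pow(Rational(-10294, 31), Rational(1, 2)) = Mul(Rational(1, 31), I, Pow(319114, Rational(1, 2)))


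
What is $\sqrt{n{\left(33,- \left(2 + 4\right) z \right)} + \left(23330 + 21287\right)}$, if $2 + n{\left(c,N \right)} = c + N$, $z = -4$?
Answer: $8 \sqrt{698} \approx 211.36$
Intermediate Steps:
$n{\left(c,N \right)} = -2 + N + c$ ($n{\left(c,N \right)} = -2 + \left(c + N\right) = -2 + \left(N + c\right) = -2 + N + c$)
$\sqrt{n{\left(33,- \left(2 + 4\right) z \right)} + \left(23330 + 21287\right)} = \sqrt{\left(-2 - \left(2 + 4\right) \left(-4\right) + 33\right) + \left(23330 + 21287\right)} = \sqrt{\left(-2 - 6 \left(-4\right) + 33\right) + 44617} = \sqrt{\left(-2 - -24 + 33\right) + 44617} = \sqrt{\left(-2 + 24 + 33\right) + 44617} = \sqrt{55 + 44617} = \sqrt{44672} = 8 \sqrt{698}$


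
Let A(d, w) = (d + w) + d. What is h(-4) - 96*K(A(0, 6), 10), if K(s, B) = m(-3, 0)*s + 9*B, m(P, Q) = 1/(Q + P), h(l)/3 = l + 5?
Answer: -8445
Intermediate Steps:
A(d, w) = w + 2*d
h(l) = 15 + 3*l (h(l) = 3*(l + 5) = 3*(5 + l) = 15 + 3*l)
m(P, Q) = 1/(P + Q)
K(s, B) = 9*B - s/3 (K(s, B) = s/(-3 + 0) + 9*B = s/(-3) + 9*B = -s/3 + 9*B = 9*B - s/3)
h(-4) - 96*K(A(0, 6), 10) = (15 + 3*(-4)) - 96*(9*10 - (6 + 2*0)/3) = (15 - 12) - 96*(90 - (6 + 0)/3) = 3 - 96*(90 - ⅓*6) = 3 - 96*(90 - 2) = 3 - 96*88 = 3 - 8448 = -8445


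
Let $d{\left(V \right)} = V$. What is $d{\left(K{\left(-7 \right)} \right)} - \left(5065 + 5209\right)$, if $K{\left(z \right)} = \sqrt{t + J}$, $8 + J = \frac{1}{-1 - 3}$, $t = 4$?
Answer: $-10274 + \frac{i \sqrt{17}}{2} \approx -10274.0 + 2.0616 i$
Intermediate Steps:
$J = - \frac{33}{4}$ ($J = -8 + \frac{1}{-1 - 3} = -8 + \frac{1}{-4} = -8 - \frac{1}{4} = - \frac{33}{4} \approx -8.25$)
$K{\left(z \right)} = \frac{i \sqrt{17}}{2}$ ($K{\left(z \right)} = \sqrt{4 - \frac{33}{4}} = \sqrt{- \frac{17}{4}} = \frac{i \sqrt{17}}{2}$)
$d{\left(K{\left(-7 \right)} \right)} - \left(5065 + 5209\right) = \frac{i \sqrt{17}}{2} - \left(5065 + 5209\right) = \frac{i \sqrt{17}}{2} - 10274 = -10274 + \frac{i \sqrt{17}}{2}$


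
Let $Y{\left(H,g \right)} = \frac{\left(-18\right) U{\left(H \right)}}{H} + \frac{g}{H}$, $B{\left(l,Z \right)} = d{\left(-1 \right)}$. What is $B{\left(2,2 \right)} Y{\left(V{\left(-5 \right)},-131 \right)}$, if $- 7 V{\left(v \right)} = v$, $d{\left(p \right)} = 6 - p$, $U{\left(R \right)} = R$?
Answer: $- \frac{7049}{5} \approx -1409.8$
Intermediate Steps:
$V{\left(v \right)} = - \frac{v}{7}$
$B{\left(l,Z \right)} = 7$ ($B{\left(l,Z \right)} = 6 - -1 = 6 + 1 = 7$)
$Y{\left(H,g \right)} = -18 + \frac{g}{H}$ ($Y{\left(H,g \right)} = \frac{\left(-18\right) H}{H} + \frac{g}{H} = -18 + \frac{g}{H}$)
$B{\left(2,2 \right)} Y{\left(V{\left(-5 \right)},-131 \right)} = 7 \left(-18 - \frac{131}{\left(- \frac{1}{7}\right) \left(-5\right)}\right) = 7 \left(-18 - \frac{131}{\frac{5}{7}}\right) = 7 \left(-18 - \frac{917}{5}\right) = 7 \left(- \frac{1007}{5}\right) = - \frac{7049}{5}$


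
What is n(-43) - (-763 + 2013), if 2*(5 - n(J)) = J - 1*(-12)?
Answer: -2459/2 ≈ -1229.5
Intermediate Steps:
n(J) = -1 - J/2 (n(J) = 5 - (J - 1*(-12))/2 = 5 - (J + 12)/2 = 5 - (12 + J)/2 = 5 + (-6 - J/2) = -1 - J/2)
n(-43) - (-763 + 2013) = (-1 - ½*(-43)) - (-763 + 2013) = (-1 + 43/2) - 1*1250 = 41/2 - 1250 = -2459/2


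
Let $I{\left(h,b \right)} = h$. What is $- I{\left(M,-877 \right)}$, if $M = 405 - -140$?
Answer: $-545$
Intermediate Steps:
$M = 545$ ($M = 405 + 140 = 545$)
$- I{\left(M,-877 \right)} = \left(-1\right) 545 = -545$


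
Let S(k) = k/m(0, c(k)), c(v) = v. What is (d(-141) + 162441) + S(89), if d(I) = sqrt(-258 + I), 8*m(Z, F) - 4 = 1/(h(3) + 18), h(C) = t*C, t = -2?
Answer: 7968153/49 + I*sqrt(399) ≈ 1.6262e+5 + 19.975*I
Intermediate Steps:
h(C) = -2*C
m(Z, F) = 49/96 (m(Z, F) = 1/2 + 1/(8*(-2*3 + 18)) = 1/2 + 1/(8*(-6 + 18)) = 1/2 + (1/8)/12 = 1/2 + (1/8)*(1/12) = 1/2 + 1/96 = 49/96)
S(k) = 96*k/49 (S(k) = k/(49/96) = k*(96/49) = 96*k/49)
(d(-141) + 162441) + S(89) = (sqrt(-258 - 141) + 162441) + (96/49)*89 = (sqrt(-399) + 162441) + 8544/49 = (I*sqrt(399) + 162441) + 8544/49 = (162441 + I*sqrt(399)) + 8544/49 = 7968153/49 + I*sqrt(399)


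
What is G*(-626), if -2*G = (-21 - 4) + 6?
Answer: -5947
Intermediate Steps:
G = 19/2 (G = -((-21 - 4) + 6)/2 = -(-25 + 6)/2 = -½*(-19) = 19/2 ≈ 9.5000)
G*(-626) = (19/2)*(-626) = -5947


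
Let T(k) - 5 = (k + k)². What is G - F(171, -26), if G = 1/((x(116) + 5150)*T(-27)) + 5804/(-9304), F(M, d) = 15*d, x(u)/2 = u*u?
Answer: 21205146074901/54459278813 ≈ 389.38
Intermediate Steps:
T(k) = 5 + 4*k² (T(k) = 5 + (k + k)² = 5 + (2*k)² = 5 + 4*k²)
x(u) = 2*u² (x(u) = 2*(u*u) = 2*u²)
G = -33972662169/54459278813 (G = 1/((2*116² + 5150)*(5 + 4*(-27)²)) + 5804/(-9304) = 1/((2*13456 + 5150)*(5 + 4*729)) + 5804*(-1/9304) = 1/((26912 + 5150)*(5 + 2916)) - 1451/2326 = 1/(32062*2921) - 1451/2326 = (1/32062)*(1/2921) - 1451/2326 = 1/93653102 - 1451/2326 = -33972662169/54459278813 ≈ -0.62382)
G - F(171, -26) = -33972662169/54459278813 - 15*(-26) = -33972662169/54459278813 - 1*(-390) = -33972662169/54459278813 + 390 = 21205146074901/54459278813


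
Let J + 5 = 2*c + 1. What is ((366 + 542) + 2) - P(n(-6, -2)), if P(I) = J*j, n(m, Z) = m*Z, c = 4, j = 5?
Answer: 890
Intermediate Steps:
J = 4 (J = -5 + (2*4 + 1) = -5 + (8 + 1) = -5 + 9 = 4)
n(m, Z) = Z*m
P(I) = 20 (P(I) = 4*5 = 20)
((366 + 542) + 2) - P(n(-6, -2)) = ((366 + 542) + 2) - 1*20 = (908 + 2) - 20 = 910 - 20 = 890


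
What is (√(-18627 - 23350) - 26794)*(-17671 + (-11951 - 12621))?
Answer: 1131858942 - 42243*I*√41977 ≈ 1.1319e+9 - 8.6549e+6*I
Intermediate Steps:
(√(-18627 - 23350) - 26794)*(-17671 + (-11951 - 12621)) = (√(-41977) - 26794)*(-17671 - 24572) = (I*√41977 - 26794)*(-42243) = (-26794 + I*√41977)*(-42243) = 1131858942 - 42243*I*√41977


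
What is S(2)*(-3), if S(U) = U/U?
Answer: -3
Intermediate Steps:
S(U) = 1
S(2)*(-3) = 1*(-3) = -3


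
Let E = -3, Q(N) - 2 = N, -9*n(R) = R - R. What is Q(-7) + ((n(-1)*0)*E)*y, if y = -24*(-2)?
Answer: -5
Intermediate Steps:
n(R) = 0 (n(R) = -(R - R)/9 = -⅑*0 = 0)
Q(N) = 2 + N
y = 48
Q(-7) + ((n(-1)*0)*E)*y = (2 - 7) + ((0*0)*(-3))*48 = -5 + (0*(-3))*48 = -5 + 0*48 = -5 + 0 = -5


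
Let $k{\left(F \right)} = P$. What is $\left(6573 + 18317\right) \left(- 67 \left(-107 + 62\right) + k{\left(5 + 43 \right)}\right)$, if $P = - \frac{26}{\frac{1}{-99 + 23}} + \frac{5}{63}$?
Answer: $\frac{7826361820}{63} \approx 1.2423 \cdot 10^{8}$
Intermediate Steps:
$P = \frac{124493}{63}$ ($P = - \frac{26}{\frac{1}{-76}} + 5 \cdot \frac{1}{63} = - \frac{26}{- \frac{1}{76}} + \frac{5}{63} = \left(-26\right) \left(-76\right) + \frac{5}{63} = 1976 + \frac{5}{63} = \frac{124493}{63} \approx 1976.1$)
$k{\left(F \right)} = \frac{124493}{63}$
$\left(6573 + 18317\right) \left(- 67 \left(-107 + 62\right) + k{\left(5 + 43 \right)}\right) = \left(6573 + 18317\right) \left(- 67 \left(-107 + 62\right) + \frac{124493}{63}\right) = 24890 \left(\left(-67\right) \left(-45\right) + \frac{124493}{63}\right) = 24890 \left(3015 + \frac{124493}{63}\right) = 24890 \cdot \frac{314438}{63} = \frac{7826361820}{63}$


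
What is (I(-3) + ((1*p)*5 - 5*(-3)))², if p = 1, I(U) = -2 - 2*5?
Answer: 64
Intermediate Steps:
I(U) = -12 (I(U) = -2 - 10 = -12)
(I(-3) + ((1*p)*5 - 5*(-3)))² = (-12 + ((1*1)*5 - 5*(-3)))² = (-12 + (1*5 + 15))² = (-12 + (5 + 15))² = (-12 + 20)² = 8² = 64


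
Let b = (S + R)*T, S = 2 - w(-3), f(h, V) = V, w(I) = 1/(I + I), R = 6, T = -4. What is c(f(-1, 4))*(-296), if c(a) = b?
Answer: 29008/3 ≈ 9669.3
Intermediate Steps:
w(I) = 1/(2*I)
S = 13/6 (S = 2 - 1/(2*(-3)) = 2 - (-1)/(2*3) = 2 - 1*(-1/6) = 2 + 1/6 = 13/6 ≈ 2.1667)
b = -98/3 (b = (13/6 + 6)*(-4) = (49/6)*(-4) = -98/3 ≈ -32.667)
c(a) = -98/3
c(f(-1, 4))*(-296) = -98/3*(-296) = 29008/3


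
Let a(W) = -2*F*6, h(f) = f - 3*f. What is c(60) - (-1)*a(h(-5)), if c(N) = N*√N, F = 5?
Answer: -60 + 120*√15 ≈ 404.76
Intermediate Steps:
h(f) = -2*f
c(N) = N^(3/2)
a(W) = -60 (a(W) = -2*5*6 = -10*6 = -60)
c(60) - (-1)*a(h(-5)) = 60^(3/2) - (-1)*(-60) = 120*√15 - 1*60 = 120*√15 - 60 = -60 + 120*√15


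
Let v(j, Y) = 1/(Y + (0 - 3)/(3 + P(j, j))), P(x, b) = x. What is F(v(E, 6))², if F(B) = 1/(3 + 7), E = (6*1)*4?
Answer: 1/100 ≈ 0.010000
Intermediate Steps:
E = 24 (E = 6*4 = 24)
v(j, Y) = 1/(Y - 3/(3 + j)) (v(j, Y) = 1/(Y + (0 - 3)/(3 + j)) = 1/(Y - 3/(3 + j)))
F(B) = ⅒ (F(B) = 1/10 = ⅒)
F(v(E, 6))² = (⅒)² = 1/100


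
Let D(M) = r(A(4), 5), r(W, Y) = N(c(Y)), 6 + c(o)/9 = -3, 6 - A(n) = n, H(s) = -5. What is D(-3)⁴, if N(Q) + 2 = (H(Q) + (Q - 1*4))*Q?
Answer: 2821197276123136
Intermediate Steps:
A(n) = 6 - n
c(o) = -81 (c(o) = -54 + 9*(-3) = -54 - 27 = -81)
N(Q) = -2 + Q*(-9 + Q) (N(Q) = -2 + (-5 + (Q - 1*4))*Q = -2 + (-5 + (Q - 4))*Q = -2 + (-5 + (-4 + Q))*Q = -2 + (-9 + Q)*Q = -2 + Q*(-9 + Q))
r(W, Y) = 7288 (r(W, Y) = -2 + (-81)² - 9*(-81) = -2 + 6561 + 729 = 7288)
D(M) = 7288
D(-3)⁴ = 7288⁴ = 2821197276123136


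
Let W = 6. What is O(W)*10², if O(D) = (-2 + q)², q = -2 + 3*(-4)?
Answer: 25600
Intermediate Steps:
q = -14 (q = -2 - 12 = -14)
O(D) = 256 (O(D) = (-2 - 14)² = (-16)² = 256)
O(W)*10² = 256*10² = 256*100 = 25600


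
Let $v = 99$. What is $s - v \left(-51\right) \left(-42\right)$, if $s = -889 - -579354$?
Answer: $366407$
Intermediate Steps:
$s = 578465$ ($s = -889 + 579354 = 578465$)
$s - v \left(-51\right) \left(-42\right) = 578465 - 99 \left(-51\right) \left(-42\right) = 578465 - \left(-5049\right) \left(-42\right) = 578465 - 212058 = 366407$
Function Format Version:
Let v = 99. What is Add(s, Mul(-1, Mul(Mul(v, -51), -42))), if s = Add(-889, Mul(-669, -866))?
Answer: 366407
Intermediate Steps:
s = 578465 (s = Add(-889, 579354) = 578465)
Add(s, Mul(-1, Mul(Mul(v, -51), -42))) = Add(578465, Mul(-1, Mul(Mul(99, -51), -42))) = Add(578465, Mul(-1, Mul(-5049, -42))) = Add(578465, Mul(-1, 212058)) = Add(578465, -212058) = 366407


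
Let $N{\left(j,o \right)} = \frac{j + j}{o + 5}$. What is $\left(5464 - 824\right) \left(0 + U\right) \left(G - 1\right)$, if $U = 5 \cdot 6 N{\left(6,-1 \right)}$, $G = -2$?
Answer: $-1252800$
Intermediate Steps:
$N{\left(j,o \right)} = \frac{2 j}{5 + o}$
$U = 90$ ($U = 5 \cdot 6 \cdot 2 \cdot 6 \frac{1}{5 - 1} = 30 \cdot 2 \cdot 6 \cdot \frac{1}{4} = 30 \cdot 3 = 90$)
$\left(5464 - 824\right) \left(0 + U\right) \left(G - 1\right) = \left(5464 - 824\right) \left(0 + 90\right) \left(-2 - 1\right) = \left(5464 - 824\right) 90 \left(-3\right) = 4640 \left(-270\right) = -1252800$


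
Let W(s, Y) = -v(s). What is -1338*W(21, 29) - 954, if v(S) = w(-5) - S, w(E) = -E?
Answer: -22362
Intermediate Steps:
v(S) = 5 - S (v(S) = -1*(-5) - S = 5 - S)
W(s, Y) = -5 + s (W(s, Y) = -(5 - s) = -5 + s)
-1338*W(21, 29) - 954 = -1338*(-5 + 21) - 954 = -1338*16 - 954 = -21408 - 954 = -22362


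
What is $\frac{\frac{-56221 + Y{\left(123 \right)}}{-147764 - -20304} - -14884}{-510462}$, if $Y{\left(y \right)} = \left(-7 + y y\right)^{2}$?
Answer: $- \frac{1668495977}{65063486520} \approx -0.025644$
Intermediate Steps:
$Y{\left(y \right)} = \left(-7 + y^{2}\right)^{2}$
$\frac{\frac{-56221 + Y{\left(123 \right)}}{-147764 - -20304} - -14884}{-510462} = \frac{\frac{-56221 + \left(-7 + 123^{2}\right)^{2}}{-147764 - -20304} - -14884}{-510462} = \left(\frac{-56221 + \left(-7 + 15129\right)^{2}}{-147764 + 20304} + 14884\right) \left(- \frac{1}{510462}\right) = \left(\frac{-56221 + 15122^{2}}{-127460} + 14884\right) \left(- \frac{1}{510462}\right) = \left(\left(-56221 + 228674884\right) \left(- \frac{1}{127460}\right) + 14884\right) \left(- \frac{1}{510462}\right) = \left(228618663 \left(- \frac{1}{127460}\right) + 14884\right) \left(- \frac{1}{510462}\right) = \left(- \frac{228618663}{127460} + 14884\right) \left(- \frac{1}{510462}\right) = \frac{1668495977}{127460} \left(- \frac{1}{510462}\right) = - \frac{1668495977}{65063486520}$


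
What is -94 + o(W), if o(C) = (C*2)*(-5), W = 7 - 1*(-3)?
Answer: -194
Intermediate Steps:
W = 10 (W = 7 + 3 = 10)
o(C) = -10*C (o(C) = (2*C)*(-5) = -10*C)
-94 + o(W) = -94 - 10*10 = -94 - 100 = -194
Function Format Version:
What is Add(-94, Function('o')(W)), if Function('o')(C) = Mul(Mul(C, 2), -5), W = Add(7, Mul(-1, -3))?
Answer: -194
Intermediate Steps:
W = 10 (W = Add(7, 3) = 10)
Function('o')(C) = Mul(-10, C) (Function('o')(C) = Mul(Mul(2, C), -5) = Mul(-10, C))
Add(-94, Function('o')(W)) = Add(-94, Mul(-10, 10)) = Add(-94, -100) = -194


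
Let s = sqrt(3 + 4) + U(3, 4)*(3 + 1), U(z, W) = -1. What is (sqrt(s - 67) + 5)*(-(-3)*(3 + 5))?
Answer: 120 + 24*sqrt(-71 + sqrt(7)) ≈ 120.0 + 198.42*I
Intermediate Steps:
s = -4 + sqrt(7) (s = sqrt(3 + 4) - (3 + 1) = sqrt(7) - 1*4 = sqrt(7) - 4 = -4 + sqrt(7) ≈ -1.3542)
(sqrt(s - 67) + 5)*(-(-3)*(3 + 5)) = (sqrt((-4 + sqrt(7)) - 67) + 5)*(-(-3)*(3 + 5)) = (sqrt(-71 + sqrt(7)) + 5)*(-(-3)*8) = (5 + sqrt(-71 + sqrt(7)))*(-1*(-24)) = (5 + sqrt(-71 + sqrt(7)))*24 = 120 + 24*sqrt(-71 + sqrt(7))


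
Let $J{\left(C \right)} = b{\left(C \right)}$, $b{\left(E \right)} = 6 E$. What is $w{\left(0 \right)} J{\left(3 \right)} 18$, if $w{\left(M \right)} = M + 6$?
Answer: $1944$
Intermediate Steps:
$w{\left(M \right)} = 6 + M$
$J{\left(C \right)} = 6 C$
$w{\left(0 \right)} J{\left(3 \right)} 18 = \left(6 + 0\right) 6 \cdot 3 \cdot 18 = 6 \cdot 18 \cdot 18 = 108 \cdot 18 = 1944$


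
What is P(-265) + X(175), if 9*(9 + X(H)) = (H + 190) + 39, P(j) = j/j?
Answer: 332/9 ≈ 36.889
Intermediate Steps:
P(j) = 1
X(H) = 148/9 + H/9 (X(H) = -9 + ((H + 190) + 39)/9 = -9 + ((190 + H) + 39)/9 = -9 + (229 + H)/9 = -9 + (229/9 + H/9) = 148/9 + H/9)
P(-265) + X(175) = 1 + (148/9 + (1/9)*175) = 1 + (148/9 + 175/9) = 1 + 323/9 = 332/9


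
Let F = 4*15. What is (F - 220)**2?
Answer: 25600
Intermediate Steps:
F = 60
(F - 220)**2 = (60 - 220)**2 = (-160)**2 = 25600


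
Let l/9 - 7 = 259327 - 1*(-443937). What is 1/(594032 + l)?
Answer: 1/6923471 ≈ 1.4444e-7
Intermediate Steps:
l = 6329439 (l = 63 + 9*(259327 - 1*(-443937)) = 63 + 9*(259327 + 443937) = 63 + 9*703264 = 63 + 6329376 = 6329439)
1/(594032 + l) = 1/(594032 + 6329439) = 1/6923471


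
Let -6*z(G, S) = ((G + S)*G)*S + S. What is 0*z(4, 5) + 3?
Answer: 3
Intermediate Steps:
z(G, S) = -S/6 - G*S*(G + S)/6 (z(G, S) = -(((G + S)*G)*S + S)/6 = -((G*(G + S))*S + S)/6 = -(G*S*(G + S) + S)/6 = -(S + G*S*(G + S))/6 = -S/6 - G*S*(G + S)/6)
0*z(4, 5) + 3 = 0*(-1/6*5*(1 + 4**2 + 4*5)) + 3 = 0*(-1/6*5*(1 + 16 + 20)) + 3 = 0*(-1/6*5*37) + 3 = 0*(-185/6) + 3 = 0 + 3 = 3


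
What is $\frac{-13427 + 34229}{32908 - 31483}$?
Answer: $\frac{6934}{475} \approx 14.598$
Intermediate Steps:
$\frac{-13427 + 34229}{32908 - 31483} = \frac{20802}{1425} = 20802 \cdot \frac{1}{1425} = \frac{6934}{475}$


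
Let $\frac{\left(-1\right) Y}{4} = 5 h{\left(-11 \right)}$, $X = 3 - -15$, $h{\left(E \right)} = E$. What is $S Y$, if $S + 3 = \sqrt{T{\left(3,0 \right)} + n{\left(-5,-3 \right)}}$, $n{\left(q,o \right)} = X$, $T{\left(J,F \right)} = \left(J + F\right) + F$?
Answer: $-660 + 220 \sqrt{21} \approx 348.17$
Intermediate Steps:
$T{\left(J,F \right)} = J + 2 F$ ($T{\left(J,F \right)} = \left(F + J\right) + F = J + 2 F$)
$X = 18$ ($X = 3 + 15 = 18$)
$n{\left(q,o \right)} = 18$
$Y = 220$ ($Y = - 4 \cdot 5 \left(-11\right) = \left(-4\right) \left(-55\right) = 220$)
$S = -3 + \sqrt{21}$ ($S = -3 + \sqrt{\left(3 + 2 \cdot 0\right) + 18} = -3 + \sqrt{\left(3 + 0\right) + 18} = -3 + \sqrt{3 + 18} = -3 + \sqrt{21} \approx 1.5826$)
$S Y = \left(-3 + \sqrt{21}\right) 220 = -660 + 220 \sqrt{21}$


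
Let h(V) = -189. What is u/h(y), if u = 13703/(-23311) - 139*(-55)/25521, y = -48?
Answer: 171501668/112439885859 ≈ 0.0015253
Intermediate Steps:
u = -171501668/594920031 (u = 13703*(-1/23311) + 7645*(1/25521) = -13703/23311 + 7645/25521 = -171501668/594920031 ≈ -0.28828)
u/h(y) = -171501668/594920031/(-189) = -171501668/594920031*(-1/189) = 171501668/112439885859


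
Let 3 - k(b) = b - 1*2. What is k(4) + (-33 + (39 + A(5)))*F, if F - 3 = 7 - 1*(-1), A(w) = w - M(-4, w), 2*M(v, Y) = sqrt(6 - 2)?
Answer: 111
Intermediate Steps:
k(b) = 5 - b (k(b) = 3 - (b - 1*2) = 3 - (b - 2) = 3 - (-2 + b) = 3 + (2 - b) = 5 - b)
M(v, Y) = 1 (M(v, Y) = sqrt(6 - 2)/2 = sqrt(4)/2 = (1/2)*2 = 1)
A(w) = -1 + w (A(w) = w - 1*1 = w - 1 = -1 + w)
F = 11 (F = 3 + (7 - 1*(-1)) = 3 + (7 + 1) = 3 + 8 = 11)
k(4) + (-33 + (39 + A(5)))*F = (5 - 1*4) + (-33 + (39 + (-1 + 5)))*11 = (5 - 4) + (-33 + (39 + 4))*11 = 1 + (-33 + 43)*11 = 1 + 10*11 = 1 + 110 = 111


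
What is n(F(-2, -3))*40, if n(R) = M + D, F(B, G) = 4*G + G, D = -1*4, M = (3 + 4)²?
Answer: 1800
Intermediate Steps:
M = 49 (M = 7² = 49)
D = -4
F(B, G) = 5*G
n(R) = 45 (n(R) = 49 - 4 = 45)
n(F(-2, -3))*40 = 45*40 = 1800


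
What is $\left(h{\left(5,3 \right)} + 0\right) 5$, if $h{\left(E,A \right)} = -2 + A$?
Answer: $5$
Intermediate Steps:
$\left(h{\left(5,3 \right)} + 0\right) 5 = \left(\left(-2 + 3\right) + 0\right) 5 = \left(1 + 0\right) 5 = 1 \cdot 5 = 5$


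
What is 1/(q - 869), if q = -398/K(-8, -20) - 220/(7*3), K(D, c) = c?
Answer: -210/180511 ≈ -0.0011634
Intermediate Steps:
q = 1979/210 (q = -398/(-20) - 220/(7*3) = -398*(-1/20) - 220/21 = 199/10 - 220*1/21 = 199/10 - 220/21 = 1979/210 ≈ 9.4238)
1/(q - 869) = 1/(1979/210 - 869) = 1/(-180511/210) = -210/180511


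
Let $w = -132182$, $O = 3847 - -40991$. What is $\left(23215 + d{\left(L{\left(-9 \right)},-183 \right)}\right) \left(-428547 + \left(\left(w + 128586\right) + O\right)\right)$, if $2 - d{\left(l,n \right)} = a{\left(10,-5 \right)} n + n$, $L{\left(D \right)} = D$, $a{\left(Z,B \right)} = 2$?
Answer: $-9204690630$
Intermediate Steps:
$O = 44838$ ($O = 3847 + 40991 = 44838$)
$d{\left(l,n \right)} = 2 - 3 n$ ($d{\left(l,n \right)} = 2 - \left(2 n + n\right) = 2 - 3 n$)
$\left(23215 + d{\left(L{\left(-9 \right)},-183 \right)}\right) \left(-428547 + \left(\left(w + 128586\right) + O\right)\right) = \left(23215 + \left(2 - -549\right)\right) \left(-428547 + \left(\left(-132182 + 128586\right) + 44838\right)\right) = \left(23215 + \left(2 + 549\right)\right) \left(-428547 + \left(-3596 + 44838\right)\right) = \left(23215 + 551\right) \left(-428547 + 41242\right) = 23766 \left(-387305\right) = -9204690630$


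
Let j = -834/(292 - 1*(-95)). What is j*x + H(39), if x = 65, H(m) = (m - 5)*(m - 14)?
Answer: 91580/129 ≈ 709.92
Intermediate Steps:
H(m) = (-14 + m)*(-5 + m) (H(m) = (-5 + m)*(-14 + m) = (-14 + m)*(-5 + m))
j = -278/129 (j = -834/(292 + 95) = -834/387 = -834*1/387 = -278/129 ≈ -2.1550)
j*x + H(39) = -278/129*65 + (70 + 39² - 19*39) = -18070/129 + (70 + 1521 - 741) = -18070/129 + 850 = 91580/129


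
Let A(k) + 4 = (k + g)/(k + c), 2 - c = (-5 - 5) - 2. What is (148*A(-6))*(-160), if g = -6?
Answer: 130240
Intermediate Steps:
c = 14 (c = 2 - ((-5 - 5) - 2) = 2 - (-10 - 2) = 2 - 1*(-12) = 2 + 12 = 14)
A(k) = -4 + (-6 + k)/(14 + k) (A(k) = -4 + (k - 6)/(k + 14) = -4 + (-6 + k)/(14 + k))
(148*A(-6))*(-160) = (148*((-62 - 3*(-6))/(14 - 6)))*(-160) = (148*((-62 + 18)/8))*(-160) = (148*((⅛)*(-44)))*(-160) = (148*(-11/2))*(-160) = -814*(-160) = 130240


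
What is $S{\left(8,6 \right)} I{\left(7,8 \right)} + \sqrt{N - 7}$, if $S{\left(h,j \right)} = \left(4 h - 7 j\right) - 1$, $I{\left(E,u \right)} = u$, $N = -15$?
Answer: $-88 + i \sqrt{22} \approx -88.0 + 4.6904 i$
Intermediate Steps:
$S{\left(h,j \right)} = -1 - 7 j + 4 h$ ($S{\left(h,j \right)} = \left(- 7 j + 4 h\right) - 1 = -1 - 7 j + 4 h$)
$S{\left(8,6 \right)} I{\left(7,8 \right)} + \sqrt{N - 7} = \left(-1 - 42 + 4 \cdot 8\right) 8 + \sqrt{-15 - 7} = \left(-1 - 42 + 32\right) 8 + \sqrt{-22} = \left(-11\right) 8 + i \sqrt{22} = -88 + i \sqrt{22}$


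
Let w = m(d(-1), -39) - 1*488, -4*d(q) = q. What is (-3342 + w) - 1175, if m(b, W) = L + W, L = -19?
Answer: -5063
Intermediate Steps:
d(q) = -q/4
m(b, W) = -19 + W
w = -546 (w = (-19 - 39) - 1*488 = -58 - 488 = -546)
(-3342 + w) - 1175 = (-3342 - 546) - 1175 = -3888 - 1175 = -5063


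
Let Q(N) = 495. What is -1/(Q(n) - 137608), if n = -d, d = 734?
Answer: 1/137113 ≈ 7.2933e-6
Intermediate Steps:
n = -734 (n = -1*734 = -734)
-1/(Q(n) - 137608) = -1/(495 - 137608) = -1/(-137113) = -1*(-1/137113) = 1/137113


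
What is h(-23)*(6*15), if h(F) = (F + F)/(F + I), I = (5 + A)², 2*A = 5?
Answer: -16560/133 ≈ -124.51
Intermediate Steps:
A = 5/2 (A = (½)*5 = 5/2 ≈ 2.5000)
I = 225/4 (I = (5 + 5/2)² = (15/2)² = 225/4 ≈ 56.250)
h(F) = 2*F/(225/4 + F) (h(F) = (F + F)/(F + 225/4) = (2*F)/(225/4 + F) = 2*F/(225/4 + F))
h(-23)*(6*15) = (8*(-23)/(225 + 4*(-23)))*(6*15) = (8*(-23)/(225 - 92))*90 = (8*(-23)/133)*90 = (8*(-23)*(1/133))*90 = -184/133*90 = -16560/133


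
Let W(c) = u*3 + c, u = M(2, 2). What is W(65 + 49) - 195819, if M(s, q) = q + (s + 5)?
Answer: -195678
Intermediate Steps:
M(s, q) = 5 + q + s (M(s, q) = q + (5 + s) = 5 + q + s)
u = 9 (u = 5 + 2 + 2 = 9)
W(c) = 27 + c (W(c) = 9*3 + c = 27 + c)
W(65 + 49) - 195819 = (27 + (65 + 49)) - 195819 = (27 + 114) - 195819 = 141 - 195819 = -195678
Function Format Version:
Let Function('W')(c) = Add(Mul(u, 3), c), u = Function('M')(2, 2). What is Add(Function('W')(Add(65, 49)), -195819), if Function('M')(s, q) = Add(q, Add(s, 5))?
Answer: -195678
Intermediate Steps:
Function('M')(s, q) = Add(5, q, s) (Function('M')(s, q) = Add(q, Add(5, s)) = Add(5, q, s))
u = 9 (u = Add(5, 2, 2) = 9)
Function('W')(c) = Add(27, c) (Function('W')(c) = Add(Mul(9, 3), c) = Add(27, c))
Add(Function('W')(Add(65, 49)), -195819) = Add(Add(27, Add(65, 49)), -195819) = Add(Add(27, 114), -195819) = Add(141, -195819) = -195678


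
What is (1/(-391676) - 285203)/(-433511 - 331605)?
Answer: 111707170229/299677574416 ≈ 0.37276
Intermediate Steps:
(1/(-391676) - 285203)/(-433511 - 331605) = (-1/391676 - 285203)/(-765116) = -111707170229/391676*(-1/765116) = 111707170229/299677574416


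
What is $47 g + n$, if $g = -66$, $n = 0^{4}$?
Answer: $-3102$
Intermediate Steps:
$n = 0$
$47 g + n = 47 \left(-66\right) + 0 = -3102 + 0 = -3102$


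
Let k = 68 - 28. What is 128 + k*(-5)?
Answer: -72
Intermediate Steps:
k = 40
128 + k*(-5) = 128 + 40*(-5) = 128 - 200 = -72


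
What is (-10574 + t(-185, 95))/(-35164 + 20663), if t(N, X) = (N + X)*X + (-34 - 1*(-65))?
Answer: 19093/14501 ≈ 1.3167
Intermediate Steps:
t(N, X) = 31 + X*(N + X) (t(N, X) = X*(N + X) + (-34 + 65) = X*(N + X) + 31 = 31 + X*(N + X))
(-10574 + t(-185, 95))/(-35164 + 20663) = (-10574 + (31 + 95² - 185*95))/(-35164 + 20663) = (-10574 + (31 + 9025 - 17575))/(-14501) = (-10574 - 8519)*(-1/14501) = -19093*(-1/14501) = 19093/14501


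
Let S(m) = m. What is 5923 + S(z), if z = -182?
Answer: 5741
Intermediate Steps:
5923 + S(z) = 5923 - 182 = 5741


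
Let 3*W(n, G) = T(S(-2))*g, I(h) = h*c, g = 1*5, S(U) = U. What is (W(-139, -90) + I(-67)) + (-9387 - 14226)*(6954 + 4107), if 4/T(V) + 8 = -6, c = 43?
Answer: -5484911764/21 ≈ -2.6119e+8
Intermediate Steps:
T(V) = -2/7 (T(V) = 4/(-8 - 6) = 4/(-14) = 4*(-1/14) = -2/7)
g = 5
I(h) = 43*h (I(h) = h*43 = 43*h)
W(n, G) = -10/21 (W(n, G) = (-2/7*5)/3 = (1/3)*(-10/7) = -10/21)
(W(-139, -90) + I(-67)) + (-9387 - 14226)*(6954 + 4107) = (-10/21 + 43*(-67)) + (-9387 - 14226)*(6954 + 4107) = (-10/21 - 2881) - 23613*11061 = -60511/21 - 261183393 = -5484911764/21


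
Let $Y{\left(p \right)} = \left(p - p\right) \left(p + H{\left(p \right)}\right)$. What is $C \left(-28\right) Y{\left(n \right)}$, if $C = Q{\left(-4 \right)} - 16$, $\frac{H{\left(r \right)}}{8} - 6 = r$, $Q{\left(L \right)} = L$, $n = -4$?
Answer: $0$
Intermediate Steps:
$H{\left(r \right)} = 48 + 8 r$
$C = -20$ ($C = -4 - 16 = -20$)
$Y{\left(p \right)} = 0$ ($Y{\left(p \right)} = \left(p - p\right) \left(p + \left(48 + 8 p\right)\right) = 0 \left(48 + 9 p\right) = 0$)
$C \left(-28\right) Y{\left(n \right)} = \left(-20\right) \left(-28\right) 0 = 560 \cdot 0 = 0$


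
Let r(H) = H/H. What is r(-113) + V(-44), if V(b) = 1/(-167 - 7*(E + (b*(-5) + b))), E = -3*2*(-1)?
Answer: 1440/1441 ≈ 0.99931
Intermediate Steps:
E = 6 (E = -6*(-1) = 6)
r(H) = 1
V(b) = 1/(-209 + 28*b) (V(b) = 1/(-167 - 7*(6 + (b*(-5) + b))) = 1/(-167 - 7*(6 + (-5*b + b))) = 1/(-167 - 7*(6 - 4*b)) = 1/(-167 + (-42 + 28*b)) = 1/(-209 + 28*b))
r(-113) + V(-44) = 1 + 1/(-209 + 28*(-44)) = 1 + 1/(-209 - 1232) = 1 + 1/(-1441) = 1 - 1/1441 = 1440/1441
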